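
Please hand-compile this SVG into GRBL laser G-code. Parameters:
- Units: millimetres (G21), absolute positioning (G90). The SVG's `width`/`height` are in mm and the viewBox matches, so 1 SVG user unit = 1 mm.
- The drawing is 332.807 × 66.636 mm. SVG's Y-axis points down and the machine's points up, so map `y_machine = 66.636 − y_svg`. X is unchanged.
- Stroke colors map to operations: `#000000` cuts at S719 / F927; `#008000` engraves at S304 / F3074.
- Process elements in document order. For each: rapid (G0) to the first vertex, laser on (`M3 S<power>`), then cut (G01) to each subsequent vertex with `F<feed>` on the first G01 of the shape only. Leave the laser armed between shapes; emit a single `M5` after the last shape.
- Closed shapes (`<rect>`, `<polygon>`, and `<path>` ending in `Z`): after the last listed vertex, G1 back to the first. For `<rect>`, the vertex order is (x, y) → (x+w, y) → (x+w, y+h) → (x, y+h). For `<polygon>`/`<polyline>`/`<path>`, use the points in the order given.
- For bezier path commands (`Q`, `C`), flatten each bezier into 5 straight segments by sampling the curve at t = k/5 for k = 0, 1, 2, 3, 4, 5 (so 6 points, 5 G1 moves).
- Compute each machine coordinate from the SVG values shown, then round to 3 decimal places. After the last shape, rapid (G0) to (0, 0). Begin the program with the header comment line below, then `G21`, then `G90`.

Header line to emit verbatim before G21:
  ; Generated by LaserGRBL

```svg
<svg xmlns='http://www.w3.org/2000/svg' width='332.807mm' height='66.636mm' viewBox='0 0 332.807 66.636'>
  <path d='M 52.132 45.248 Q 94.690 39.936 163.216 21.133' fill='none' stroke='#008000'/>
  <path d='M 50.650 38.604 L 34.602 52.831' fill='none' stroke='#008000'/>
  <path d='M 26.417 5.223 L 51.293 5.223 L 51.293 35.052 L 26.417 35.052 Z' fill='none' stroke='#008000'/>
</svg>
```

viewBox `0 0 332.807 66.636` with mm width/height → 1 unit = 1 mm. Flip: y_m = 66.636 − y_svg.

**Shape 1** — `<path>` quadratic bezier, stroke `#008000` → engrave (S304, F3074). Control points (SVG): P0=(52.132,45.248), P1=(94.690,39.936), P2=(163.216,21.133); sampled at t=k/5. Machine vertices: (52.132,21.388) → (70.194,24.052) → (90.333,27.796) → (112.550,32.619) → (136.844,38.521) → (163.216,45.503). Open path.

**Shape 2** — `<path>` line segment, stroke `#008000` → engrave (S304, F3074). Machine vertices: (50.650,28.032) → (34.602,13.805). Open path.

**Shape 3** — `<path>` rectangle, stroke `#008000` → engrave (S304, F3074). Machine vertices: (26.417,61.413) → (51.293,61.413) → (51.293,31.584) → (26.417,31.584) → (26.417,61.413). Closed: final G1 returns to the first vertex.

; Generated by LaserGRBL
G21
G90
G0 X52.132 Y21.388
M3 S304
G01 X70.194 Y24.052 F3074
G01 X90.333 Y27.796
G01 X112.550 Y32.619
G01 X136.844 Y38.521
G01 X163.216 Y45.503
G0 X50.650 Y28.032
M3 S304
G01 X34.602 Y13.805 F3074
G0 X26.417 Y61.413
M3 S304
G01 X51.293 Y61.413 F3074
G01 X51.293 Y31.584
G01 X26.417 Y31.584
G01 X26.417 Y61.413
M5
G0 X0.000 Y0.000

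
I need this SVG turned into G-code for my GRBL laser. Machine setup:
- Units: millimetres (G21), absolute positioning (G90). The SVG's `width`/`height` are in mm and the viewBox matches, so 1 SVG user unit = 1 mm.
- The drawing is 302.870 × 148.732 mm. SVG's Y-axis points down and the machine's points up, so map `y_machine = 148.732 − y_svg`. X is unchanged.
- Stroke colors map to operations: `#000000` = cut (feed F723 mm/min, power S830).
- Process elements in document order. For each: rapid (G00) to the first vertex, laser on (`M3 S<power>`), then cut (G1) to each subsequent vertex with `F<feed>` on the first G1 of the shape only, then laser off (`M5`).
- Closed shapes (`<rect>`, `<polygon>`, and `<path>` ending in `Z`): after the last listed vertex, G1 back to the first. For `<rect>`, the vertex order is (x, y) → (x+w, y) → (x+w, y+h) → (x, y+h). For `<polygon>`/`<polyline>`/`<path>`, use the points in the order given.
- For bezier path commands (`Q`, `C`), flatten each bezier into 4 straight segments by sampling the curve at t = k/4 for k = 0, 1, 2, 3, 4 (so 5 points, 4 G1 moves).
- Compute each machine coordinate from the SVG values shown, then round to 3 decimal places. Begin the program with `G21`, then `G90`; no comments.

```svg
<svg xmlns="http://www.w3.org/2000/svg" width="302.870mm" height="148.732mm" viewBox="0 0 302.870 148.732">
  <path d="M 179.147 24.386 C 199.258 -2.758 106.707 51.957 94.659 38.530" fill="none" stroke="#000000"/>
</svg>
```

G21
G90
G00 X179.147 Y124.346
M3 S830
G1 X176.124 Y131.699 F723
G1 X148.963 Y122.418
G1 X115.771 Y110.565
G1 X94.659 Y110.202
M5

1 u = 1 mm; y_m = 148.732 − y.

[1] `<path>` cubic bezier, #000000→cut S830 F723: (179.147,124.346) → (176.124,131.699) → (148.963,122.418) → (115.771,110.565) → (94.659,110.202)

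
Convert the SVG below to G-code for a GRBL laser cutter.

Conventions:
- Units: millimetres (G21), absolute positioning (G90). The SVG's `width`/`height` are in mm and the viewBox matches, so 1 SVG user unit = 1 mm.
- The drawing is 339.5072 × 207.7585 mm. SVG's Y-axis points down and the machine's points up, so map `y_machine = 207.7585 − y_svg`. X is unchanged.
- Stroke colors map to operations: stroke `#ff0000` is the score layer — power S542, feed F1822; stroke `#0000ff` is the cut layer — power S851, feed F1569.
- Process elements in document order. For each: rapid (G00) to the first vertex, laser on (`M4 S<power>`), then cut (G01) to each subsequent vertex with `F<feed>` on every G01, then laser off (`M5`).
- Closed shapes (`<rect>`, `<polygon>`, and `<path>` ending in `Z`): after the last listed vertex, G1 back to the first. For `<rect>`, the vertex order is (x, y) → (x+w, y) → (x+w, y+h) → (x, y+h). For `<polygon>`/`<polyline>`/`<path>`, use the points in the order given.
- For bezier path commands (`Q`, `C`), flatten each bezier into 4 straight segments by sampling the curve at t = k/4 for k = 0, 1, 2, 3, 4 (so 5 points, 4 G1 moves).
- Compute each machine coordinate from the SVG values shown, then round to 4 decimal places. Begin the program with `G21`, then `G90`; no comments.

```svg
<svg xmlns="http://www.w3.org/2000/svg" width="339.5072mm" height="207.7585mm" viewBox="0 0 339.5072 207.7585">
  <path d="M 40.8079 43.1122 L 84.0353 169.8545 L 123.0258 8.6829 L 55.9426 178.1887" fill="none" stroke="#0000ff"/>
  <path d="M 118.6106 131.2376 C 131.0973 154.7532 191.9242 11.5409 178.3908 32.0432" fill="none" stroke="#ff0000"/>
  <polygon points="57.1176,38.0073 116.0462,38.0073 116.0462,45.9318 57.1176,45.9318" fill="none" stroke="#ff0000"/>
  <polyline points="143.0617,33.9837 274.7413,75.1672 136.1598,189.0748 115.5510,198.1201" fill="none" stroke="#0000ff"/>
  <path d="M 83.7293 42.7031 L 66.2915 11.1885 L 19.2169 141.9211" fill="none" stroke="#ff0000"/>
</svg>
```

G21
G90
G00 X40.8079 Y164.6463
M4 S851
G01 X84.0353 Y37.9040 F1569
G01 X123.0258 Y199.0756 F1569
G01 X55.9426 Y29.5698 F1569
M5
G00 X118.6106 Y76.5209
M4 S542
G01 X135.1222 Y84.9825 F1822
G01 X158.2582 Y124.9881 F1822
G01 X176.5155 Y165.5587 F1822
G01 X178.3908 Y175.7153 F1822
M5
G00 X57.1176 Y169.7512
M4 S542
G01 X116.0462 Y169.7512 F1822
G01 X116.0462 Y161.8267 F1822
G01 X57.1176 Y161.8267 F1822
G01 X57.1176 Y169.7512 F1822
M5
G00 X143.0617 Y173.7748
M4 S851
G01 X274.7413 Y132.5913 F1569
G01 X136.1598 Y18.6837 F1569
G01 X115.5510 Y9.6384 F1569
M5
G00 X83.7293 Y165.0554
M4 S542
G01 X66.2915 Y196.5700 F1822
G01 X19.2169 Y65.8374 F1822
M5

1 u = 1 mm; y_m = 207.7585 − y.

[1] `<path>` open polyline, #0000ff→cut S851 F1569: (40.8079,164.6463) → (84.0353,37.9040) → (123.0258,199.0756) → (55.9426,29.5698)

[2] `<path>` cubic bezier, #ff0000→score S542 F1822: (118.6106,76.5209) → (135.1222,84.9825) → (158.2582,124.9881) → (176.5155,165.5587) → (178.3908,175.7153)

[3] `<polygon>` rectangle, #ff0000→score S542 F1822: (57.1176,169.7512) → (116.0462,169.7512) → (116.0462,161.8267) → (57.1176,161.8267) → (57.1176,169.7512) (closed)

[4] `<polyline>` open polyline, #0000ff→cut S851 F1569: (143.0617,173.7748) → (274.7413,132.5913) → (136.1598,18.6837) → (115.5510,9.6384)

[5] `<path>` open polyline, #ff0000→score S542 F1822: (83.7293,165.0554) → (66.2915,196.5700) → (19.2169,65.8374)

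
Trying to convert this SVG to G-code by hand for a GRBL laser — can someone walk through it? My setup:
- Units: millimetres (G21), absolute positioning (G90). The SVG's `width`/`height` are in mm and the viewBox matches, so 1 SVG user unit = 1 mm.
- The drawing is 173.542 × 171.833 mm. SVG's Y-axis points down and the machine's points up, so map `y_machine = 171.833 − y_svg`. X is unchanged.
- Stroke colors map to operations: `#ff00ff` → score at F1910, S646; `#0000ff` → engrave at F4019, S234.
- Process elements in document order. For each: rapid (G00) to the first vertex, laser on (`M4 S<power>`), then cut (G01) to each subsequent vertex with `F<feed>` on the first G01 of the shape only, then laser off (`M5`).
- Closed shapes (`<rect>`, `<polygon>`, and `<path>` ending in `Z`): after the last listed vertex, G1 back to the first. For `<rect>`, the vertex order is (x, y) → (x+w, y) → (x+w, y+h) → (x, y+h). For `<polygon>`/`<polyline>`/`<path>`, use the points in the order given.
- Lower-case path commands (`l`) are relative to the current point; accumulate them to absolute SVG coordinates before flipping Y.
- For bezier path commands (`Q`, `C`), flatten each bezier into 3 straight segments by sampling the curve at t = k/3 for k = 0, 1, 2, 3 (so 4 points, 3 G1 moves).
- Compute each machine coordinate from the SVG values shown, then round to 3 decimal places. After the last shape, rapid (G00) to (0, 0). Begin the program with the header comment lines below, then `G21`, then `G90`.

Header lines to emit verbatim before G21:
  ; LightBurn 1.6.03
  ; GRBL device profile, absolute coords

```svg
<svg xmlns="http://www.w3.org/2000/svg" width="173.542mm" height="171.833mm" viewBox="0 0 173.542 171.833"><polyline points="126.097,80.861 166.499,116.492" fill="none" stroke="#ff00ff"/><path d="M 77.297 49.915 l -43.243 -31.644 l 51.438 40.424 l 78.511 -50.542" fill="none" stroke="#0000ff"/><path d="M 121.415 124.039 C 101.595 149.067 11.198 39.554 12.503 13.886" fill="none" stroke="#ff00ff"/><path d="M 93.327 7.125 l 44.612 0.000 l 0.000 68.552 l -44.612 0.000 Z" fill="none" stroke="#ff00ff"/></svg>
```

; LightBurn 1.6.03
; GRBL device profile, absolute coords
G21
G90
G00 X126.097 Y90.972
M4 S646
G01 X166.499 Y55.341 F1910
M5
G00 X77.297 Y121.918
M4 S234
G01 X34.054 Y153.562 F4019
G01 X85.492 Y113.138
G01 X164.003 Y163.680
M5
G00 X121.415 Y47.794
M4 S646
G01 X84.080 Y59.525 F1910
G01 X35.755 Y112.419
G01 X12.503 Y157.947
M5
G00 X93.327 Y164.708
M4 S646
G01 X137.939 Y164.708 F1910
G01 X137.939 Y96.156
G01 X93.327 Y96.156
G01 X93.327 Y164.708
M5
G00 X0.000 Y0.000

Since the viewBox matches the mm dimensions, user units are millimetres directly. The only transform is the Y-flip y_m = 171.833 − y_svg.

Shape 1 is a line segment drawn with `<polyline>`. Its stroke #ff00ff means score at S646, F1910. After flipping Y the toolpath is (126.097,90.972) → (166.499,55.341).

Shape 2 is a open polyline drawn with `<path>`. Its stroke #0000ff means engrave at S234, F4019. After flipping Y the toolpath is (77.297,121.918) → (34.054,153.562) → (85.492,113.138) → (164.003,163.680).

Shape 3 is a cubic bezier drawn with `<path>`. Its stroke #ff00ff means score at S646, F1910. After flipping Y the toolpath is (121.415,47.794) → (84.080,59.525) → (35.755,112.419) → (12.503,157.947).

Shape 4 is a rectangle drawn with `<path>`. Its stroke #ff00ff means score at S646, F1910. After flipping Y the toolpath is (93.327,164.708) → (137.939,164.708) → (137.939,96.156) → (93.327,96.156) → (93.327,164.708), returning to the start.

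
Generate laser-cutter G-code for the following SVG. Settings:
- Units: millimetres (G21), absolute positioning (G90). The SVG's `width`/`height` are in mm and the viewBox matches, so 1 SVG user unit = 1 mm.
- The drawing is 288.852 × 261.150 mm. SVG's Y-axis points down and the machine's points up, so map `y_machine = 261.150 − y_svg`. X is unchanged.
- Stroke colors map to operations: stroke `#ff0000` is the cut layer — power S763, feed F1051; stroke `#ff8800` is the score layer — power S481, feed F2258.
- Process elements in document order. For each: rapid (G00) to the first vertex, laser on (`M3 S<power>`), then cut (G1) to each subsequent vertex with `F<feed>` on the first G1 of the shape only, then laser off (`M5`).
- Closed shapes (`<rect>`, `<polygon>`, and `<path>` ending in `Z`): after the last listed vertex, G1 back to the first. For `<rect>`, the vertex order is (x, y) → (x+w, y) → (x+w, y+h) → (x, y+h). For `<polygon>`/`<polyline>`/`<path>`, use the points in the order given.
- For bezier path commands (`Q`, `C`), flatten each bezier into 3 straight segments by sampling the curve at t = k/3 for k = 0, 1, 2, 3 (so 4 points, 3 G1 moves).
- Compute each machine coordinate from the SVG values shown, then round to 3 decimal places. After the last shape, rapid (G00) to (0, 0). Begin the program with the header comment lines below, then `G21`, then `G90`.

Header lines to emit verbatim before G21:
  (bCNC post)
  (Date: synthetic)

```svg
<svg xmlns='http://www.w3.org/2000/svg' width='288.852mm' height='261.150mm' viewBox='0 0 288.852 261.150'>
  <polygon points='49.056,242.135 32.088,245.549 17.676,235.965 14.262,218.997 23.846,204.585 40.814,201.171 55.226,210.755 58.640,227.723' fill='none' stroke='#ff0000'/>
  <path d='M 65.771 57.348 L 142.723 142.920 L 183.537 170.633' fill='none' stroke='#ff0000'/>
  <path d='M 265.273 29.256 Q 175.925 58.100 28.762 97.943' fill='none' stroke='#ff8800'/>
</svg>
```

(bCNC post)
(Date: synthetic)
G21
G90
G00 X49.056 Y19.015
M3 S763
G1 X32.088 Y15.601 F1051
G1 X17.676 Y25.185
G1 X14.262 Y42.153
G1 X23.846 Y56.565
G1 X40.814 Y59.979
G1 X55.226 Y50.395
G1 X58.640 Y33.427
G1 X49.056 Y19.015
M5
G00 X65.771 Y203.802
M3 S763
G1 X142.723 Y118.230 F1051
G1 X183.537 Y90.517
M5
G00 X265.273 Y231.894
M3 S481
G1 X199.284 Y211.443 F2258
G1 X120.447 Y188.547
G1 X28.762 Y163.207
M5
G00 X0.000 Y0.000

1 u = 1 mm; y_m = 261.150 − y.

[1] `<polygon>` regular polygon, #ff0000→cut S763 F1051: (49.056,19.015) → (32.088,15.601) → (17.676,25.185) → (14.262,42.153) → (23.846,56.565) → (40.814,59.979) → (55.226,50.395) → (58.640,33.427) → (49.056,19.015) (closed)

[2] `<path>` open polyline, #ff0000→cut S763 F1051: (65.771,203.802) → (142.723,118.230) → (183.537,90.517)

[3] `<path>` quadratic bezier, #ff8800→score S481 F2258: (265.273,231.894) → (199.284,211.443) → (120.447,188.547) → (28.762,163.207)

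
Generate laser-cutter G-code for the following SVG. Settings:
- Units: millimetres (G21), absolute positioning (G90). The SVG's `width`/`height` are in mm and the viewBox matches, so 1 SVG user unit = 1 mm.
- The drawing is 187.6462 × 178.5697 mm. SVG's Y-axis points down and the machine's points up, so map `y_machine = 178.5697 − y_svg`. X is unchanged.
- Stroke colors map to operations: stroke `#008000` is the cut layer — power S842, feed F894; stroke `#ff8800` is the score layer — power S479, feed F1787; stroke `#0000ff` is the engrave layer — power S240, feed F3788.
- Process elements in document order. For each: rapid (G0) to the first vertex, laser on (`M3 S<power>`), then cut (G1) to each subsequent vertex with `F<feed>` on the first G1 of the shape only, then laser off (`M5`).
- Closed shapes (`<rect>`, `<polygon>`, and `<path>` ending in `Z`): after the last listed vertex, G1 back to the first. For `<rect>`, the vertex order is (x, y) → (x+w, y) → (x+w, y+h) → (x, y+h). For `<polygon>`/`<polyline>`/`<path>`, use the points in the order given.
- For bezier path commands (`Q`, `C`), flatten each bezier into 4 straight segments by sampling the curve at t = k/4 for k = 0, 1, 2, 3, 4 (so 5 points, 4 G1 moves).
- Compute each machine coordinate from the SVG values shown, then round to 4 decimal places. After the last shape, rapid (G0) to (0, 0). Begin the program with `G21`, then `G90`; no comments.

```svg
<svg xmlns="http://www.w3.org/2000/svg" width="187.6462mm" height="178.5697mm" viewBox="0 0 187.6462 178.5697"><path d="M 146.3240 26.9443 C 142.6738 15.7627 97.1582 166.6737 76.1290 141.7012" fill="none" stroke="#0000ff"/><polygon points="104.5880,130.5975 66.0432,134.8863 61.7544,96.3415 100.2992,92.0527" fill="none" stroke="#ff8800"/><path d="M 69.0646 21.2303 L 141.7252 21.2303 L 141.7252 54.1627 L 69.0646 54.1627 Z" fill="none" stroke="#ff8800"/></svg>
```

Since the viewBox matches the mm dimensions, user units are millimetres directly. The only transform is the Y-flip y_m = 178.5697 − y_svg.

Shape 1 is a cubic bezier drawn with `<path>`. Its stroke #0000ff means engrave at S240, F3788. After flipping Y the toolpath is (146.3240,151.6254) → (136.7733,134.9001) → (117.7436,89.0754) → (95.4554,45.8364) → (76.1290,36.8685).

Shape 2 is a regular polygon drawn with `<polygon>`. Its stroke #ff8800 means score at S479, F1787. After flipping Y the toolpath is (104.5880,47.9722) → (66.0432,43.6834) → (61.7544,82.2282) → (100.2992,86.5170) → (104.5880,47.9722), returning to the start.

Shape 3 is a rectangle drawn with `<path>`. Its stroke #ff8800 means score at S479, F1787. After flipping Y the toolpath is (69.0646,157.3394) → (141.7252,157.3394) → (141.7252,124.4070) → (69.0646,124.4070) → (69.0646,157.3394), returning to the start.

G21
G90
G0 X146.3240 Y151.6254
M3 S240
G1 X136.7733 Y134.9001 F3788
G1 X117.7436 Y89.0754
G1 X95.4554 Y45.8364
G1 X76.1290 Y36.8685
M5
G0 X104.5880 Y47.9722
M3 S479
G1 X66.0432 Y43.6834 F1787
G1 X61.7544 Y82.2282
G1 X100.2992 Y86.5170
G1 X104.5880 Y47.9722
M5
G0 X69.0646 Y157.3394
M3 S479
G1 X141.7252 Y157.3394 F1787
G1 X141.7252 Y124.4070
G1 X69.0646 Y124.4070
G1 X69.0646 Y157.3394
M5
G0 X0.0000 Y0.0000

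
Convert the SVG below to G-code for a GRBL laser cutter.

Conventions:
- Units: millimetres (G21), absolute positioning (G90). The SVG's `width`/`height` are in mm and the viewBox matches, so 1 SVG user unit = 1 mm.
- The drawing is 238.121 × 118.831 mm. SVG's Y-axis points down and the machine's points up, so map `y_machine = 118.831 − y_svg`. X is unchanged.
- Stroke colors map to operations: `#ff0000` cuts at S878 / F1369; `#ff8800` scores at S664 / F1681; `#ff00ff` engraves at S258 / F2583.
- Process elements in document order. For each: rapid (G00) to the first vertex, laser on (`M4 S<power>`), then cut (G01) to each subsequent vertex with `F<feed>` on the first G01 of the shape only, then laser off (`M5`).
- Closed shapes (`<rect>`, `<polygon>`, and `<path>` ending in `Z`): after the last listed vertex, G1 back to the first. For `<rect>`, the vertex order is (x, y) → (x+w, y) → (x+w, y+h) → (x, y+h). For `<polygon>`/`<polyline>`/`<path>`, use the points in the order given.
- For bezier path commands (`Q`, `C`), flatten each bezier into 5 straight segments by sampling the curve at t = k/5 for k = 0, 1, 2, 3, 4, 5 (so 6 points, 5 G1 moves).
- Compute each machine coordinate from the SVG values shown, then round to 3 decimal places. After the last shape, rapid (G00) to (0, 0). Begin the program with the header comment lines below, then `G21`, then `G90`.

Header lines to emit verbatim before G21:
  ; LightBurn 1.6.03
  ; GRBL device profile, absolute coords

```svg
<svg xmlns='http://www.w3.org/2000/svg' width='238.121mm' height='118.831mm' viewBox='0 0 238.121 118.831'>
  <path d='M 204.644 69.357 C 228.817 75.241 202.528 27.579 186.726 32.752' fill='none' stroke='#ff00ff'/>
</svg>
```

1 u = 1 mm; y_m = 118.831 − y.

[1] `<path>` cubic bezier, #ff00ff→engrave S258 F2583: (204.644,49.474) → (213.580,51.518) → (213.331,61.307) → (206.821,73.734) → (196.978,83.694) → (186.726,86.079)

; LightBurn 1.6.03
; GRBL device profile, absolute coords
G21
G90
G00 X204.644 Y49.474
M4 S258
G01 X213.580 Y51.518 F2583
G01 X213.331 Y61.307
G01 X206.821 Y73.734
G01 X196.978 Y83.694
G01 X186.726 Y86.079
M5
G00 X0.000 Y0.000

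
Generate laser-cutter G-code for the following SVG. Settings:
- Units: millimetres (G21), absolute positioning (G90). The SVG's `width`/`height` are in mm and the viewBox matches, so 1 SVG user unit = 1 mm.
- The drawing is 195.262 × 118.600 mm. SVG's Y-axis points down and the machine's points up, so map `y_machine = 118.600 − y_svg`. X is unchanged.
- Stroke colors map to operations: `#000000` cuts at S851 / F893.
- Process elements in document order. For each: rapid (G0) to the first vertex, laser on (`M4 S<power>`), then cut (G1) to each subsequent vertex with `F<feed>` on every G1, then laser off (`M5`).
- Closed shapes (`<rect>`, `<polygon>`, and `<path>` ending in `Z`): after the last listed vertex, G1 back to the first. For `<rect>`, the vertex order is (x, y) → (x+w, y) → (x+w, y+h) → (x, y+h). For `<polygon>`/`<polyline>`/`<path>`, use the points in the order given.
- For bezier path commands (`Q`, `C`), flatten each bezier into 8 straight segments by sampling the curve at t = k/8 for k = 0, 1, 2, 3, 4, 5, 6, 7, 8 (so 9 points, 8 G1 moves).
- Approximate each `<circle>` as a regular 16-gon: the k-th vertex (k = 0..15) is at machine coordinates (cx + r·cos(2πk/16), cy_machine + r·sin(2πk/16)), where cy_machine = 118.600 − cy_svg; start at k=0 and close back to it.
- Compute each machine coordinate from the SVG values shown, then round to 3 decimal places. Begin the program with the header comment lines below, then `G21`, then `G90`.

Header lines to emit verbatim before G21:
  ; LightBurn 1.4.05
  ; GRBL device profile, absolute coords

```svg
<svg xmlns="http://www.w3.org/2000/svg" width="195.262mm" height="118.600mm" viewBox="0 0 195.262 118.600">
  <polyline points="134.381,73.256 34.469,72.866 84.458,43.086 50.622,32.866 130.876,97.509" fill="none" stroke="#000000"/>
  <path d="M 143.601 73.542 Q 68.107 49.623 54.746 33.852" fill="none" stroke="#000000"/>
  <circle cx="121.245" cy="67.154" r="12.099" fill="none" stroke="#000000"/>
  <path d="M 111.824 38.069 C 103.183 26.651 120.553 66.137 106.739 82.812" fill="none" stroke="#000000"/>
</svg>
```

; LightBurn 1.4.05
; GRBL device profile, absolute coords
G21
G90
G0 X134.381 Y45.344
M4 S851
G1 X34.469 Y45.734 F893
G1 X84.458 Y75.514 F893
G1 X50.622 Y85.734 F893
G1 X130.876 Y21.091 F893
M5
G0 X143.601 Y45.058
M4 S851
G1 X125.698 Y50.910 F893
G1 X109.737 Y56.508 F893
G1 X95.718 Y61.851 F893
G1 X83.640 Y66.940 F893
G1 X73.504 Y71.774 F893
G1 X65.310 Y76.353 F893
G1 X59.057 Y80.678 F893
G1 X54.746 Y84.748 F893
M5
G0 X133.344 Y51.446
M4 S851
G1 X132.423 Y56.076 F893
G1 X129.800 Y60.001 F893
G1 X125.875 Y62.624 F893
G1 X121.245 Y63.545 F893
G1 X116.615 Y62.624 F893
G1 X112.690 Y60.001 F893
G1 X110.067 Y56.076 F893
G1 X109.146 Y51.446 F893
G1 X110.067 Y46.816 F893
G1 X112.690 Y42.891 F893
G1 X116.615 Y40.268 F893
G1 X121.245 Y39.347 F893
G1 X125.875 Y40.268 F893
G1 X129.800 Y42.891 F893
G1 X132.423 Y46.816 F893
G1 X133.344 Y51.446 F893
M5
G0 X111.824 Y80.531
M4 S851
G1 X109.691 Y82.571 F893
G1 X109.327 Y80.702 F893
G1 X110.060 Y75.788 F893
G1 X111.221 Y68.694 F893
G1 X112.140 Y60.283 F893
G1 X112.146 Y51.420 F893
G1 X110.569 Y42.966 F893
G1 X106.739 Y35.788 F893
M5

1 u = 1 mm; y_m = 118.600 − y.

[1] `<polyline>` open polyline, #000000→cut S851 F893: (134.381,45.344) → (34.469,45.734) → (84.458,75.514) → (50.622,85.734) → (130.876,21.091)

[2] `<path>` quadratic bezier, #000000→cut S851 F893: (143.601,45.058) → (125.698,50.910) → (109.737,56.508) → (95.718,61.851) → (83.640,66.940) → (73.504,71.774) → (65.310,76.353) → (59.057,80.678) → (54.746,84.748)

[3] `<circle>` circle, #000000→cut S851 F893: (133.344,51.446) → (132.423,56.076) → (129.800,60.001) → (125.875,62.624) → (121.245,63.545) → (116.615,62.624) → (112.690,60.001) → (110.067,56.076) → (109.146,51.446) → (110.067,46.816) → (112.690,42.891) → (116.615,40.268) → (121.245,39.347) → (125.875,40.268) → (129.800,42.891) → (132.423,46.816) → (133.344,51.446) (closed)

[4] `<path>` cubic bezier, #000000→cut S851 F893: (111.824,80.531) → (109.691,82.571) → (109.327,80.702) → (110.060,75.788) → (111.221,68.694) → (112.140,60.283) → (112.146,51.420) → (110.569,42.966) → (106.739,35.788)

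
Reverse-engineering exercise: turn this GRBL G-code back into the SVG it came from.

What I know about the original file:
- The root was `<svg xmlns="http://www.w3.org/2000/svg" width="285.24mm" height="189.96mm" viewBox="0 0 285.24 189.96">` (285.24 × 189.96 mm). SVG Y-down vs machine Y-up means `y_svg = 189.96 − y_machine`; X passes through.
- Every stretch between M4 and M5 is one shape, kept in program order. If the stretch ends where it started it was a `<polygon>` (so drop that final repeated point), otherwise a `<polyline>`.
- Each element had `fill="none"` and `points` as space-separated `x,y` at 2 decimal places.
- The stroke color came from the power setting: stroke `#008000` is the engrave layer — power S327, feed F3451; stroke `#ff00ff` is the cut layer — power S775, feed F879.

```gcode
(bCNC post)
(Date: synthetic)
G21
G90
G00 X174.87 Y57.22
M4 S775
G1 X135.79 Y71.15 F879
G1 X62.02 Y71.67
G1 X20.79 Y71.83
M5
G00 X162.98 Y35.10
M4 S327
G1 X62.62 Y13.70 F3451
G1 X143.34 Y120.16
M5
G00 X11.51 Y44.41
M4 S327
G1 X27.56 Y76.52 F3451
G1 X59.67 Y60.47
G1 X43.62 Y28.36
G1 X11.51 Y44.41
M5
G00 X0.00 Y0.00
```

<svg xmlns="http://www.w3.org/2000/svg" width="285.24mm" height="189.96mm" viewBox="0 0 285.24 189.96">
  <polyline points="174.87,132.74 135.79,118.81 62.02,118.29 20.79,118.13" fill="none" stroke="#ff00ff"/>
  <polyline points="162.98,154.86 62.62,176.26 143.34,69.80" fill="none" stroke="#008000"/>
  <polygon points="11.51,145.55 27.56,113.44 59.67,129.49 43.62,161.60" fill="none" stroke="#008000"/>
</svg>

Machine Y-up, SVG Y-down with viewBox height 189.96, so y_svg = 189.96 − y_machine; X carries over.

Run 1: the run's S775 means `#ff00ff` (cut). The run is open, so emit a `<polyline>` with points (Y-flipped): 174.87,132.74 135.79,118.81 62.02,118.29 20.79,118.13.

Run 2: the run's S327 means `#008000` (engrave). The run is open, so emit a `<polyline>` with points (Y-flipped): 162.98,154.86 62.62,176.26 143.34,69.80.

Run 3: S327 ⇒ engrave layer `#008000`. The run returns to its start, so emit a `<polygon>` with points (Y-flipped): 11.51,145.55 27.56,113.44 59.67,129.49 43.62,161.60.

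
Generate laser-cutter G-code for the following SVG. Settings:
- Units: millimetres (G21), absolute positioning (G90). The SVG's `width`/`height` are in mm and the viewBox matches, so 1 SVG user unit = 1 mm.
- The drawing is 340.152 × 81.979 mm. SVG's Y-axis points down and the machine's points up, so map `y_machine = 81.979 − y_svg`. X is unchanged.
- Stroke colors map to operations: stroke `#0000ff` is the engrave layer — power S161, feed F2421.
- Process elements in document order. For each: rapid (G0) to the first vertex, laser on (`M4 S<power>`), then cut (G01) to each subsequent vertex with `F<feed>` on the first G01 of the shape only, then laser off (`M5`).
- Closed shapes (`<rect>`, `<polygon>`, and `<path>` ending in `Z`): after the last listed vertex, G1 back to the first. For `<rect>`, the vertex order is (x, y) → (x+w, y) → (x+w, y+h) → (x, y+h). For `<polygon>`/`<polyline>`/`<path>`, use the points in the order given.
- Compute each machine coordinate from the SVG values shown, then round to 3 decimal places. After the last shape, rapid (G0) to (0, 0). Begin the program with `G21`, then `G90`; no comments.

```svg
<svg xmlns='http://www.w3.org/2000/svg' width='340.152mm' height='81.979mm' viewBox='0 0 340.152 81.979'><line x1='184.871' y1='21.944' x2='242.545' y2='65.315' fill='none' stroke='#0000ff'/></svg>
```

G21
G90
G0 X184.871 Y60.035
M4 S161
G01 X242.545 Y16.664 F2421
M5
G0 X0.000 Y0.000

viewBox `0 0 340.152 81.979` with mm width/height → 1 unit = 1 mm. Flip: y_m = 81.979 − y_svg.

**Shape 1** — `<line>` line segment, stroke `#0000ff` → engrave (S161, F2421). Machine vertices: (184.871,60.035) → (242.545,16.664). Open path.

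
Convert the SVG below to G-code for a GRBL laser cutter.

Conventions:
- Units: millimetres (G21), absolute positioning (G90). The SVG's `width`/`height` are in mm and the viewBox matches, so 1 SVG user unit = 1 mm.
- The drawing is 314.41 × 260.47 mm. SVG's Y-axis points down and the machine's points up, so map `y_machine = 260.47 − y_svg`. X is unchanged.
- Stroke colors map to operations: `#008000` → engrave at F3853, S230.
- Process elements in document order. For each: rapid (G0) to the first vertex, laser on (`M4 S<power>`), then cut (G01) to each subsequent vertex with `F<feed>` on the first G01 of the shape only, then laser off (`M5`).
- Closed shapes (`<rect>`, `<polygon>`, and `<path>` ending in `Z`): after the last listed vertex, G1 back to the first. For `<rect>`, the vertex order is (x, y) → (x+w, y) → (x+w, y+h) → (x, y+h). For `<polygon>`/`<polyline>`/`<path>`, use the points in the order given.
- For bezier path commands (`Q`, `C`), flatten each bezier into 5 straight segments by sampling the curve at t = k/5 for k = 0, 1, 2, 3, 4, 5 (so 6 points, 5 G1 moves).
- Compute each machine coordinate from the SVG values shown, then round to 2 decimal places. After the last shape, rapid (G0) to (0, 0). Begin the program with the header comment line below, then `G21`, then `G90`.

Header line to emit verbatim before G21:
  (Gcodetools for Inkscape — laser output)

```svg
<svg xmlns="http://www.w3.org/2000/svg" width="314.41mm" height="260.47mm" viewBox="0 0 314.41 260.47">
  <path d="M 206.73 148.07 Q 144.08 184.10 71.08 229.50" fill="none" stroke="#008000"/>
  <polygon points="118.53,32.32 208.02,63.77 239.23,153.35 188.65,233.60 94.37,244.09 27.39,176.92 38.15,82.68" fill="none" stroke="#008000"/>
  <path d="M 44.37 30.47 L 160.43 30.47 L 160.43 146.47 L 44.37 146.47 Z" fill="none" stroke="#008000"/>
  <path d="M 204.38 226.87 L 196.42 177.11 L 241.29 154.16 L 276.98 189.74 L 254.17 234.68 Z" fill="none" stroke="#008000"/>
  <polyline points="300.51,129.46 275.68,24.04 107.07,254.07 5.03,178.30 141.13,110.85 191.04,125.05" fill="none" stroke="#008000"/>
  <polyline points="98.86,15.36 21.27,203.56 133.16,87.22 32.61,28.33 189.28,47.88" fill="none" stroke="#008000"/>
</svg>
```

1 u = 1 mm; y_m = 260.47 − y.

[1] `<path>` quadratic bezier, #008000→engrave S230 F3853: (206.73,112.40) → (181.26,97.61) → (154.95,82.08) → (127.82,65.79) → (99.87,48.76) → (71.08,30.97)

[2] `<polygon>` regular polygon, #008000→engrave S230 F3853: (118.53,228.15) → (208.02,196.70) → (239.23,107.12) → (188.65,26.87) → (94.37,16.38) → (27.39,83.55) → (38.15,177.79) → (118.53,228.15) (closed)

[3] `<path>` rectangle, #008000→engrave S230 F3853: (44.37,230.00) → (160.43,230.00) → (160.43,114.00) → (44.37,114.00) → (44.37,230.00) (closed)

[4] `<path>` regular polygon, #008000→engrave S230 F3853: (204.38,33.60) → (196.42,83.36) → (241.29,106.31) → (276.98,70.73) → (254.17,25.79) → (204.38,33.60) (closed)

[5] `<polyline>` open polyline, #008000→engrave S230 F3853: (300.51,131.01) → (275.68,236.43) → (107.07,6.40) → (5.03,82.17) → (141.13,149.62) → (191.04,135.42)

[6] `<polyline>` open polyline, #008000→engrave S230 F3853: (98.86,245.11) → (21.27,56.91) → (133.16,173.25) → (32.61,232.14) → (189.28,212.59)

(Gcodetools for Inkscape — laser output)
G21
G90
G0 X206.73 Y112.40
M4 S230
G01 X181.26 Y97.61 F3853
G01 X154.95 Y82.08
G01 X127.82 Y65.79
G01 X99.87 Y48.76
G01 X71.08 Y30.97
M5
G0 X118.53 Y228.15
M4 S230
G01 X208.02 Y196.70 F3853
G01 X239.23 Y107.12
G01 X188.65 Y26.87
G01 X94.37 Y16.38
G01 X27.39 Y83.55
G01 X38.15 Y177.79
G01 X118.53 Y228.15
M5
G0 X44.37 Y230.00
M4 S230
G01 X160.43 Y230.00 F3853
G01 X160.43 Y114.00
G01 X44.37 Y114.00
G01 X44.37 Y230.00
M5
G0 X204.38 Y33.60
M4 S230
G01 X196.42 Y83.36 F3853
G01 X241.29 Y106.31
G01 X276.98 Y70.73
G01 X254.17 Y25.79
G01 X204.38 Y33.60
M5
G0 X300.51 Y131.01
M4 S230
G01 X275.68 Y236.43 F3853
G01 X107.07 Y6.40
G01 X5.03 Y82.17
G01 X141.13 Y149.62
G01 X191.04 Y135.42
M5
G0 X98.86 Y245.11
M4 S230
G01 X21.27 Y56.91 F3853
G01 X133.16 Y173.25
G01 X32.61 Y232.14
G01 X189.28 Y212.59
M5
G0 X0.00 Y0.00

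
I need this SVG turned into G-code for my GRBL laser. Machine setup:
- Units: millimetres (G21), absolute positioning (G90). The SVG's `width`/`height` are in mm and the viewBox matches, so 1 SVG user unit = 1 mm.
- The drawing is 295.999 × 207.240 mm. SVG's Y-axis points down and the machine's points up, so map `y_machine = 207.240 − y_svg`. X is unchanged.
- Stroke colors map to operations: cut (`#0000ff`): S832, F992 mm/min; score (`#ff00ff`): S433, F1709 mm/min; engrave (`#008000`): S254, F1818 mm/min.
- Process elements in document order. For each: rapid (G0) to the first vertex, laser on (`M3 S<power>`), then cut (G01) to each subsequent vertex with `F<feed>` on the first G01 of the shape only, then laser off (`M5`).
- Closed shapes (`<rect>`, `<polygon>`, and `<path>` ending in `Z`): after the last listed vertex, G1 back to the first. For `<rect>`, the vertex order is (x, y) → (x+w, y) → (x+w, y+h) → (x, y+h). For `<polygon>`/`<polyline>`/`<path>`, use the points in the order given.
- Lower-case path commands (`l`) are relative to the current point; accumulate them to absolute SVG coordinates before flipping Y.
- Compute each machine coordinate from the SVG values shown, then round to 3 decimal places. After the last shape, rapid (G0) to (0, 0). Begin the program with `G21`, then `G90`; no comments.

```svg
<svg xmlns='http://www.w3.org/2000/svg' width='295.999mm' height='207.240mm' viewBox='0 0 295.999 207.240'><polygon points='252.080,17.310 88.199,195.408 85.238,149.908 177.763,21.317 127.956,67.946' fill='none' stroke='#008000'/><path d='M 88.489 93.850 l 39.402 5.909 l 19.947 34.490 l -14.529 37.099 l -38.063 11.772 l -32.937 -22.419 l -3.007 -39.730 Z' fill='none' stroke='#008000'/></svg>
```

G21
G90
G0 X252.080 Y189.930
M3 S254
G01 X88.199 Y11.832 F1818
G01 X85.238 Y57.332
G01 X177.763 Y185.923
G01 X127.956 Y139.294
G01 X252.080 Y189.930
M5
G0 X88.489 Y113.390
M3 S254
G01 X127.891 Y107.481 F1818
G01 X147.838 Y72.991
G01 X133.309 Y35.892
G01 X95.246 Y24.120
G01 X62.309 Y46.539
G01 X59.302 Y86.269
G01 X88.489 Y113.390
M5
G0 X0.000 Y0.000

viewBox `0 0 295.999 207.240` with mm width/height → 1 unit = 1 mm. Flip: y_m = 207.240 − y_svg.

**Shape 1** — `<polygon>` closed polygon, stroke `#008000` → engrave (S254, F1818). Machine vertices: (252.080,189.930) → (88.199,11.832) → (85.238,57.332) → (177.763,185.923) → (127.956,139.294) → (252.080,189.930). Closed: final G1 returns to the first vertex.

**Shape 2** — `<path>` regular polygon, stroke `#008000` → engrave (S254, F1818). Machine vertices: (88.489,113.390) → (127.891,107.481) → (147.838,72.991) → (133.309,35.892) → (95.246,24.120) → (62.309,46.539) → (59.302,86.269) → (88.489,113.390). Closed: final G1 returns to the first vertex.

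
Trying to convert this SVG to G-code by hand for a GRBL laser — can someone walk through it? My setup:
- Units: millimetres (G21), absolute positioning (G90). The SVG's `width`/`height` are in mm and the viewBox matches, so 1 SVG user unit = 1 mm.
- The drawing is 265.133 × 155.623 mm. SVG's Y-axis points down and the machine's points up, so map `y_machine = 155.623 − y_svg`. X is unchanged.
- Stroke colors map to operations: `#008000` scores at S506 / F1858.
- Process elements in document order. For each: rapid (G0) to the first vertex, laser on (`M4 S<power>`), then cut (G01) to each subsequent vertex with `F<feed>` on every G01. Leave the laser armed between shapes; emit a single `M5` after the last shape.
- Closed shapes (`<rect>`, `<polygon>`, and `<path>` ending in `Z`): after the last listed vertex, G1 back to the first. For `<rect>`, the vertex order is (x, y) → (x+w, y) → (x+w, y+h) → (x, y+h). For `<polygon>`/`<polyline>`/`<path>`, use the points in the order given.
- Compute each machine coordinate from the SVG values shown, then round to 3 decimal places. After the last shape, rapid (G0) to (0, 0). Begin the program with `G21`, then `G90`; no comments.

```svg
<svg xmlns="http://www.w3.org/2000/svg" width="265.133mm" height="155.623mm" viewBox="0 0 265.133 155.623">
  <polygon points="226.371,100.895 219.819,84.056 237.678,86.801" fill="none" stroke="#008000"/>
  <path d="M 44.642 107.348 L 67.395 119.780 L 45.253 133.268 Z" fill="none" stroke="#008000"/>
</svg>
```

1 u = 1 mm; y_m = 155.623 − y.

[1] `<polygon>` regular polygon, #008000→score S506 F1858: (226.371,54.728) → (219.819,71.567) → (237.678,68.822) → (226.371,54.728) (closed)

[2] `<path>` regular polygon, #008000→score S506 F1858: (44.642,48.275) → (67.395,35.843) → (45.253,22.355) → (44.642,48.275) (closed)

G21
G90
G0 X226.371 Y54.728
M4 S506
G01 X219.819 Y71.567 F1858
G01 X237.678 Y68.822 F1858
G01 X226.371 Y54.728 F1858
G0 X44.642 Y48.275
M4 S506
G01 X67.395 Y35.843 F1858
G01 X45.253 Y22.355 F1858
G01 X44.642 Y48.275 F1858
M5
G0 X0.000 Y0.000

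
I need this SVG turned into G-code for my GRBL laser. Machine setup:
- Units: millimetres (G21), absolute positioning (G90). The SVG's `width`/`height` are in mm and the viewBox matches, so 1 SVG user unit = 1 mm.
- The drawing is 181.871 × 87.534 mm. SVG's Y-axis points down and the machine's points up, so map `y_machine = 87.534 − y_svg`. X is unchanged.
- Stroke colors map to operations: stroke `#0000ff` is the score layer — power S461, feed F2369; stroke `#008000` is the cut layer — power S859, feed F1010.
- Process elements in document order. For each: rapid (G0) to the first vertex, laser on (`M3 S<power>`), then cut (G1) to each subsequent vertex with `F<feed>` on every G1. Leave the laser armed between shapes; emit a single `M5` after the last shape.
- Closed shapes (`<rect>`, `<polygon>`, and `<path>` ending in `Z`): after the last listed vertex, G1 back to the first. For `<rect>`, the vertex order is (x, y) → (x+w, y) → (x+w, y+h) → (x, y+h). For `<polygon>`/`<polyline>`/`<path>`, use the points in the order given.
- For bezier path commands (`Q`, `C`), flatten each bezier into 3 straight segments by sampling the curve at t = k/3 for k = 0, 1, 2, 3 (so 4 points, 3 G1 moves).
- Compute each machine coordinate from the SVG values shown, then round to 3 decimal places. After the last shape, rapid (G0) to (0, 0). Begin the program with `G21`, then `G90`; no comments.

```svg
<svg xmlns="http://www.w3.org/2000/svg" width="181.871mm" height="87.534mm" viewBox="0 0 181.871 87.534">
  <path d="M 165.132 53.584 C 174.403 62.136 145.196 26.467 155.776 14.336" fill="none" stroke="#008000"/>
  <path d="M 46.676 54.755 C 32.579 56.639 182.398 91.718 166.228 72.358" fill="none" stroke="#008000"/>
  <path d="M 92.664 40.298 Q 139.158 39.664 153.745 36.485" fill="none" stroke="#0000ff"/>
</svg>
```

1 u = 1 mm; y_m = 87.534 − y.

[1] `<path>` cubic bezier, #008000→cut S859 F1010: (165.132,33.950) → (164.476,37.629) → (155.560,55.731) → (155.776,73.198)

[2] `<path>` cubic bezier, #008000→cut S859 F1010: (46.676,32.779) → (74.999,23.076) → (139.287,10.717) → (166.228,15.176)

[3] `<path>` quadratic bezier, #0000ff→score S461 F2369: (92.664,47.236) → (120.115,47.941) → (140.475,49.212) → (153.745,51.049)

G21
G90
G0 X165.132 Y33.950
M3 S859
G1 X164.476 Y37.629 F1010
G1 X155.560 Y55.731 F1010
G1 X155.776 Y73.198 F1010
G0 X46.676 Y32.779
M3 S859
G1 X74.999 Y23.076 F1010
G1 X139.287 Y10.717 F1010
G1 X166.228 Y15.176 F1010
G0 X92.664 Y47.236
M3 S461
G1 X120.115 Y47.941 F2369
G1 X140.475 Y49.212 F2369
G1 X153.745 Y51.049 F2369
M5
G0 X0.000 Y0.000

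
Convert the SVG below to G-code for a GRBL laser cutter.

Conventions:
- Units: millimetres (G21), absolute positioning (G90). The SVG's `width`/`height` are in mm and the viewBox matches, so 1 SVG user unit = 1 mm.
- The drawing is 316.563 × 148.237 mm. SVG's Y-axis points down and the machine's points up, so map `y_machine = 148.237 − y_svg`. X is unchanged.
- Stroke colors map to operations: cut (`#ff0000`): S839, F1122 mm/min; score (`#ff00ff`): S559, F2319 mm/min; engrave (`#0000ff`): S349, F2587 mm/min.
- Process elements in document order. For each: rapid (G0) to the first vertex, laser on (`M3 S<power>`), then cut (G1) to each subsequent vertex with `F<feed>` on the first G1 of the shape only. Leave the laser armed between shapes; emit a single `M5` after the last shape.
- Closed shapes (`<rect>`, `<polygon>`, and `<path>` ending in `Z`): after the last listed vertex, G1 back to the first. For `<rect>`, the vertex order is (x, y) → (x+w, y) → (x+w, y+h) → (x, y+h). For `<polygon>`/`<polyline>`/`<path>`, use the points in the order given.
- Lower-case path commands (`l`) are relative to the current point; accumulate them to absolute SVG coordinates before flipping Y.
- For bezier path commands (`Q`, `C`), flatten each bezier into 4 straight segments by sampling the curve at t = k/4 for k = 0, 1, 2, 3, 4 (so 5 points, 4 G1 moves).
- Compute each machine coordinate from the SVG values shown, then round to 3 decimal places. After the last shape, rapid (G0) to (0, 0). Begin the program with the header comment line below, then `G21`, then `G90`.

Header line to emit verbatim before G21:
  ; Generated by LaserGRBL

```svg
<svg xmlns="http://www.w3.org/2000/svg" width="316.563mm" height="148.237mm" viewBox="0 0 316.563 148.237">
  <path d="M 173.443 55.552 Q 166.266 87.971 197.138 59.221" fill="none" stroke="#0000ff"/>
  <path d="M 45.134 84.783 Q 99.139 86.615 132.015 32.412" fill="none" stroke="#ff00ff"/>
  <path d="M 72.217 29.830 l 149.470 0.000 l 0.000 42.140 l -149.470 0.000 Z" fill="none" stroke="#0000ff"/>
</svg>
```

; Generated by LaserGRBL
G21
G90
G0 X173.443 Y92.685
M3 S349
G1 X172.233 Y80.299 F2587
G1 X175.778 Y75.558
G1 X184.080 Y78.464
G1 X197.138 Y89.016
G0 X45.134 Y63.454
M3 S559
G1 X70.816 Y66.040 F2319
G1 X93.857 Y75.631
G1 X114.256 Y92.226
G1 X132.015 Y115.825
G0 X72.217 Y118.407
M3 S349
G1 X221.687 Y118.407 F2587
G1 X221.687 Y76.267
G1 X72.217 Y76.267
G1 X72.217 Y118.407
M5
G0 X0.000 Y0.000

Since the viewBox matches the mm dimensions, user units are millimetres directly. The only transform is the Y-flip y_m = 148.237 − y_svg.

Shape 1 is a quadratic bezier drawn with `<path>`. Its stroke #0000ff means engrave at S349, F2587. After flipping Y the toolpath is (173.443,92.685) → (172.233,80.299) → (175.778,75.558) → (184.080,78.464) → (197.138,89.016).

Shape 2 is a quadratic bezier drawn with `<path>`. Its stroke #ff00ff means score at S559, F2319. After flipping Y the toolpath is (45.134,63.454) → (70.816,66.040) → (93.857,75.631) → (114.256,92.226) → (132.015,115.825).

Shape 3 is a rectangle drawn with `<path>`. Its stroke #0000ff means engrave at S349, F2587. After flipping Y the toolpath is (72.217,118.407) → (221.687,118.407) → (221.687,76.267) → (72.217,76.267) → (72.217,118.407), returning to the start.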